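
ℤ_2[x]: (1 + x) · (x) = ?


Expand and collect like terms; reduce coefficients mod 2:
x^0: 1·0 = 0 ≡ 0 (mod 2)
x^1: 1·1 + 1·0 = 1 ≡ 1 (mod 2)
x^2: 1·1 = 1 ≡ 1 (mod 2)
Result: x + x^2

f · g = x + x^2


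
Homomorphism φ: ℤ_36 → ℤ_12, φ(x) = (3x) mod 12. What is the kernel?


Kernel = preimage of identity
ker(φ) = {x ∈ ℤ_36 : 3x ≡ 0 (mod 12)}. Since 12 | 36, φ is well-defined. The kernel is the cyclic subgroup ⟨4⟩ of ℤ_36 (order 9), i.e. {0, 4, 8, 12, 16, 20, 24, 28, 32}

ker(φ) = {0, 4, 8, 12, 16, 20, 24, 28, 32}


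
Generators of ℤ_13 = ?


g generates ℤ_n iff gcd(g,n) = 1
Checking each g ∈ {1,...,12}:
gcd(1,13) = 1
gcd(2,13) = 1
gcd(3,13) = 1
gcd(4,13) = 1
gcd(5,13) = 1
gcd(6,13) = 1
gcd(7,13) = 1
gcd(8,13) = 1
gcd(9,13) = 1
gcd(10,13) = 1
gcd(11,13) = 1
gcd(12,13) = 1
Generators: {1, 2, 3, 4, 5, 6, 7, 8, 9, 10, 11, 12}
Number of generators = φ(13) = 12

Generators of ℤ_13 = {1, 2, 3, 4, 5, 6, 7, 8, 9, 10, 11, 12}


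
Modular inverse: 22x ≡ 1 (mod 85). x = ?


Use the extended Euclidean algorithm to write 1 = 22·s + 85·t; then s mod 85 is the inverse.
Euclidean algorithm:
  22 = 0·85 + 22
  85 = 3·22 + 19
  22 = 1·19 + 3
  19 = 6·3 + 1
  3 = 3·1 + 0
gcd(22,85) = 1
Back-substitution gives: 22·(-27) + 85·(7) = 1
So 22⁻¹ ≡ -27 ≡ 58 (mod 85)
Check: 22 × 58 = 1276 ≡ 1 (mod 85) ✓

22⁻¹ ≡ 58 (mod 85)


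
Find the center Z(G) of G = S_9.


Z(G) = {g ∈ G | gx = xg for all x ∈ G}
S_n is non-abelian for n ≥ 3; Z(S_9) is trivial

Z(S_9) = {e}


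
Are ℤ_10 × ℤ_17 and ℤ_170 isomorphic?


Comparing ℤ_10 × ℤ_17 and ℤ_170:
gcd(10,17) = 1, so ℤ_10 × ℤ_17 ≅ ℤ_170 (CRT)

Yes, ℤ_10 × ℤ_17 ≅ ℤ_170


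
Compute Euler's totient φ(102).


Factor n: 102 = 2 × 3 × 17
φ(n) = n · ∏(1 - 1/p) over distinct primes p | n
φ(102) = 102 · (1 - 1/2) · (1 - 1/3) · (1 - 1/17) = 32

φ(102) = 32


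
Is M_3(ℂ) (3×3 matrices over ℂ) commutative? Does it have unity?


Matrix multiplication is non-commutative for n ≥ 2; the identity matrix I is the unity; singular matrices give zero divisors, so not an integral domain
Commutative: No
Integral domain: No
Has unity: Yes

M_3(ℂ) (3×3 matrices over ℂ): Commutative=No, Unity=Yes


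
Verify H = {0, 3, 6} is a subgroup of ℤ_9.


Subgroup test for H = {0, 3, 6} in (ℤ_9, +):
(1) 0 ∈ H? Yes
(2) Closure: for all a,b ∈ H, (a+b) mod 9 ∈ H? Yes
(3) Inverses: for all a ∈ H, -a mod 9 ∈ H? Yes

Yes, H is a subgroup of ℤ_9


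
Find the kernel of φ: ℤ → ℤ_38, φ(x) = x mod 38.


Kernel = preimage of identity
ker(φ) = {x ∈ ℤ : x ≡ 0 (mod 38)} = 38ℤ = {0, ±38, ±76, ...}

ker(φ) = 38ℤ


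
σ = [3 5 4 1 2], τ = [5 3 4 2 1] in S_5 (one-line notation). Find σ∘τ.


σ∘τ: apply τ first, then σ
1 →τ 5 →σ 2
2 →τ 3 →σ 4
3 →τ 4 →σ 1
4 →τ 2 →σ 5
5 →τ 1 →σ 3

σ∘τ = [2 4 1 5 3]


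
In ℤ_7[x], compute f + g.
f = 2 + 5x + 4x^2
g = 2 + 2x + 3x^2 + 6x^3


Add coefficients mod 7:
x^0: 2 + 2 = 4 (mod 7)
x^1: 5 + 2 = 0 (mod 7)
x^2: 4 + 3 = 0 (mod 7)
x^3: 0 + 6 = 6 (mod 7)
Result: 4 + 6x^3

f + g = 4 + 6x^3


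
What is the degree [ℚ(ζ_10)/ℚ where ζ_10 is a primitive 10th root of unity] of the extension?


[ℚ(ζ_n):ℚ] = deg Φ_n(x) = φ(n). Here φ(10) = 4

[ℚ(ζ_10)/ℚ where ζ_10 is a primitive 10th root of unity] = 4


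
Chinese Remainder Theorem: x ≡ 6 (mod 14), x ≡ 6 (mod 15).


m₁ = 14, m₂ = 15, gcd = 1, so CRT applies. M = m₁·m₂ = 210
Let M₁ = M/m₁ = 15, M₂ = M/m₂ = 14
Find y₁ ≡ M₁⁻¹ (mod m₁): 15⁻¹ ≡ 1 (mod 14)
Find y₂ ≡ M₂⁻¹ (mod m₂): 14⁻¹ ≡ 14 (mod 15)
x = a₁·M₁·y₁ + a₂·M₂·y₂ = 6·15·1 + 6·14·14 = 1266
Reduce mod 210: x ≡ 6
Check: 6 mod 14 = 6 ✓, 6 mod 15 = 6 ✓

x ≡ 6 (mod 210)


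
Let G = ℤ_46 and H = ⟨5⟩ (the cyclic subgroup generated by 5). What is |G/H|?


|⟨5⟩| = n / gcd(5, 46) = 46 / 1 = 46
H is normal (ℤ_46 is abelian).
|G/H| = |G| / |H| = 46 / 46 = 1

|G/H| = 1


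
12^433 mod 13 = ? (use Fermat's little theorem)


Fermat's little theorem: if p is prime and gcd(a,p)=1, then a^(p-1) ≡ 1 (mod p)
p = 13 is prime, gcd(12,13) = 1
Reduce exponent: 433 mod 12 = 1
So 12^433 ≡ 12^1 (mod 13)
12^1 mod 13 = 12

12^433 ≡ 12 (mod 13)


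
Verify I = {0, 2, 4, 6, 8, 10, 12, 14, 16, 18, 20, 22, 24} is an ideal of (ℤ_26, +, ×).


Check ideal conditions for I = {0, 2, 4, 6, 8, 10, 12, 14, 16, 18, 20, 22, 24} in ℤ_26:
(1) I is an additive subgroup? Yes
(2) For r ∈ ℤ_26 and a ∈ I: r·a ∈ I? Yes

Yes, I is an ideal of ℤ_26


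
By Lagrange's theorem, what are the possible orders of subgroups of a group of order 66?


Lagrange's theorem: |H| divides |G|
|G| = 66
Divisors of 66: 1, 2, 3, 6, 11, 22, 33, 66

Possible subgroup orders: {1, 2, 3, 6, 11, 22, 33, 66}


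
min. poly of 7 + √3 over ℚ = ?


Let α = 7 + √3. Then α - 7 = √3, so (α - 7)² = 3, giving α² - 14α + 46 = 0. Degree 2 and α ∉ ℚ, so this is the minimal polynomial.

Minimal polynomial: x² - 14x + 46


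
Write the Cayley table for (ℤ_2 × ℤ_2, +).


Elements: {(0,0), (0,1), (1,0), (1,1)}
Operation: componentwise addition mod (2, 2)
Entry (a, b) = ((a₁+b₁) mod 2, (a₂+b₂) mod 2)

Cayley table:
      | (0,0) | (0,1) | (1,0) | (1,1)
(0,0) | (0,0) | (0,1) | (1,0) | (1,1)
(0,1) | (0,1) | (0,0) | (1,1) | (1,0)
(1,0) | (1,0) | (1,1) | (0,0) | (0,1)
(1,1) | (1,1) | (1,0) | (0,1) | (0,0)


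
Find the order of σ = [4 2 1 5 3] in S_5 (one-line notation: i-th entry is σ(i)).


Cycle decomposition: (1 4 5 3)
Cycle lengths: 4
Order = lcm(4) = 4

ord(σ) = 4


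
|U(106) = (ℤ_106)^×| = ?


U(n) is the group of units mod n; |U(n)| = φ(n)
|U(106)| = φ(106) = 52

|U(106) = (ℤ_106)^×| = 52


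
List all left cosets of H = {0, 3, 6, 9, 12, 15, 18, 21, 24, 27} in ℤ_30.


H = {0, 3, 6, 9, 12, 15, 18, 21, 24, 27}, |H| = 10
Number of cosets = |G|/|H| = 30/10 = 3
0 + H = {0, 3, 6, 9, 12, 15, 18, 21, 24, 27}
1 + H = {1, 4, 7, 10, 13, 16, 19, 22, 25, 28}
2 + H = {2, 5, 8, 11, 14, 17, 20, 23, 26, 29}

Cosets: 0+H={0,3,6,9,12,15,18,21,24,27}; 1+H={1,4,7,10,13,16,19,22,25,28}; 2+H={2,5,8,11,14,17,20,23,26,29}


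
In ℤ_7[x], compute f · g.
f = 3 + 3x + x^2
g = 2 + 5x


Expand and collect like terms; reduce coefficients mod 7:
x^0: 3·2 = 6 ≡ 6 (mod 7)
x^1: 3·5 + 3·2 = 21 ≡ 0 (mod 7)
x^2: 3·5 + 1·2 = 17 ≡ 3 (mod 7)
x^3: 1·5 = 5 ≡ 5 (mod 7)
Result: 6 + 3x^2 + 5x^3

f · g = 6 + 3x^2 + 5x^3


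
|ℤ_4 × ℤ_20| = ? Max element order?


|ℤ_4 × ℤ_20| = 4 × 20 = 80
Max element order = lcm(4,20) = 20
Cyclic? No (gcd=4)

|ℤ_4×ℤ_20| = 80, max element order = 20


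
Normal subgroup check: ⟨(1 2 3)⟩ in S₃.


H = ⟨(1 2 3)⟩ in S₃
⟨(1 2 3)⟩ has order 3 and index 2 in S₃; index-2 subgroups are normal

Yes, normal subgroup


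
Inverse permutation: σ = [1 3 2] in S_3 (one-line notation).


To find σ⁻¹, swap domain and range:
σ(1) = 1 → σ⁻¹(1) = 1
σ(2) = 3 → σ⁻¹(3) = 2
σ(3) = 2 → σ⁻¹(2) = 3

σ⁻¹ = [1 3 2]


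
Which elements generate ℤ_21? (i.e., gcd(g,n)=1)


g generates ℤ_n iff gcd(g,n) = 1
Prime factors of 21: 3, 7
Generators are g ∈ {1,...,20} not divisible by any of these primes.
Generators: {1, 2, 4, 5, 8, 10, 11, 13, 16, 17, 19, 20}
Number of generators = φ(21) = 12

Generators of ℤ_21 = {1, 2, 4, 5, 8, 10, 11, 13, 16, 17, 19, 20}


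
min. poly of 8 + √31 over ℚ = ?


Let α = 8 + √31. Then α - 8 = √31, so (α - 8)² = 31, giving α² - 16α + 33 = 0. Degree 2 and α ∉ ℚ, so this is the minimal polynomial.

Minimal polynomial: x² - 16x + 33


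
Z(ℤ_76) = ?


Z(G) = {g ∈ G | gx = xg for all x ∈ G}
ℤ_76 is abelian, so Z(G) = G

Z(ℤ_76) = ℤ_76


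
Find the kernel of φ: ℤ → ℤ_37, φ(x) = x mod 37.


Kernel = preimage of identity
ker(φ) = {x ∈ ℤ : x ≡ 0 (mod 37)} = 37ℤ = {0, ±37, ±74, ...}

ker(φ) = 37ℤ


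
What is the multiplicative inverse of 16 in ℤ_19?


Use the extended Euclidean algorithm to write 1 = 16·s + 19·t; then s mod 19 is the inverse.
Euclidean algorithm:
  16 = 0·19 + 16
  19 = 1·16 + 3
  16 = 5·3 + 1
  3 = 3·1 + 0
gcd(16,19) = 1
Back-substitution gives: 16·(6) + 19·(-5) = 1
So 16⁻¹ ≡ 6 ≡ 6 (mod 19)
Check: 16 × 6 = 96 ≡ 1 (mod 19) ✓

16⁻¹ ≡ 6 (mod 19)


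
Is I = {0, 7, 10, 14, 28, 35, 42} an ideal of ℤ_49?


Check ideal conditions for I = {0, 7, 10, 14, 28, 35, 42} in ℤ_49:
(1) I is an additive subgroup? No
(2) For r ∈ ℤ_49 and a ∈ I: r·a ∈ I? No  [counterexample: r=2, a=10, r·a mod 49 = 20 ∉ I]

No, I is not an ideal of ℤ_49


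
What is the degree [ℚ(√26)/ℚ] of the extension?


√26 has minimal polynomial x² - 26 (irreducible over ℚ since 26 is squarefree)

[ℚ(√26)/ℚ] = 2


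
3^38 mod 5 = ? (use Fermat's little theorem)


Fermat's little theorem: if p is prime and gcd(a,p)=1, then a^(p-1) ≡ 1 (mod p)
p = 5 is prime, gcd(3,5) = 1
Reduce exponent: 38 mod 4 = 2
So 3^38 ≡ 3^2 (mod 5)
3^2 mod 5 = 4

3^38 ≡ 4 (mod 5)


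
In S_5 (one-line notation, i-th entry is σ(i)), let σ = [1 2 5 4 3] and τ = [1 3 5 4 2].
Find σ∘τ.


σ∘τ: apply τ first, then σ
1 →τ 1 →σ 1
2 →τ 3 →σ 5
3 →τ 5 →σ 3
4 →τ 4 →σ 4
5 →τ 2 →σ 2

σ∘τ = [1 5 3 4 2]


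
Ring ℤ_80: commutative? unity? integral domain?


ℤ_80 is a commutative ring with unity 1; 80 = 2×40 is composite, so 2·40 ≡ 0 gives zero divisors (not an integral domain)
Commutative: Yes
Integral domain: No
Has unity: Yes

ℤ_80: Commutative=Yes, Unity=Yes


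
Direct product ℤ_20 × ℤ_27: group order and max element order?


|ℤ_20 × ℤ_27| = 20 × 27 = 540
Max element order = lcm(20,27) = 540
Cyclic? Yes (gcd=1)

|ℤ_20×ℤ_27| = 540, max element order = 540


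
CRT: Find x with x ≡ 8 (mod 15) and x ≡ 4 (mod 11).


m₁ = 15, m₂ = 11, gcd = 1, so CRT applies. M = m₁·m₂ = 165
Let M₁ = M/m₁ = 11, M₂ = M/m₂ = 15
Find y₁ ≡ M₁⁻¹ (mod m₁): 11⁻¹ ≡ 11 (mod 15)
Find y₂ ≡ M₂⁻¹ (mod m₂): 15⁻¹ ≡ 3 (mod 11)
x = a₁·M₁·y₁ + a₂·M₂·y₂ = 8·11·11 + 4·15·3 = 1148
Reduce mod 165: x ≡ 158
Check: 158 mod 15 = 8 ✓, 158 mod 11 = 4 ✓

x ≡ 158 (mod 165)


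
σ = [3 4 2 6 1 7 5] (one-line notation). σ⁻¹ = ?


To find σ⁻¹, swap domain and range:
σ(1) = 3 → σ⁻¹(3) = 1
σ(2) = 4 → σ⁻¹(4) = 2
σ(3) = 2 → σ⁻¹(2) = 3
σ(4) = 6 → σ⁻¹(6) = 4
σ(5) = 1 → σ⁻¹(1) = 5
σ(6) = 7 → σ⁻¹(7) = 6
σ(7) = 5 → σ⁻¹(5) = 7

σ⁻¹ = [5 3 1 2 7 4 6]


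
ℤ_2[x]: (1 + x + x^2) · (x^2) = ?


Expand and collect like terms; reduce coefficients mod 2:
x^0: 1·0 = 0 ≡ 0 (mod 2)
x^1: 1·0 + 1·0 = 0 ≡ 0 (mod 2)
x^2: 1·1 + 1·0 + 1·0 = 1 ≡ 1 (mod 2)
x^3: 1·1 + 1·0 = 1 ≡ 1 (mod 2)
x^4: 1·1 = 1 ≡ 1 (mod 2)
Result: x^2 + x^3 + x^4

f · g = x^2 + x^3 + x^4


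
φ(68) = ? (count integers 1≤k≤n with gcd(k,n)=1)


Factor n: 68 = 2^2 × 17
φ(n) = n · ∏(1 - 1/p) over distinct primes p | n
φ(68) = 68 · (1 - 1/2) · (1 - 1/17) = 32

φ(68) = 32


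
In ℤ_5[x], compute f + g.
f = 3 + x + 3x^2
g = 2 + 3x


Add coefficients mod 5:
x^0: 3 + 2 = 0 (mod 5)
x^1: 1 + 3 = 4 (mod 5)
x^2: 3 + 0 = 3 (mod 5)
Result: 4x + 3x^2

f + g = 4x + 3x^2


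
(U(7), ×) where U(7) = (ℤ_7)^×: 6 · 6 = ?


Operation: multiplication mod 7
6 · 6 = (a × b) mod 7 with a = 6, b = 6

6 · 6 = 1


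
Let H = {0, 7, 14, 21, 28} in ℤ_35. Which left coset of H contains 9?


9 + H = {9 + h (mod 35) : h ∈ H}
9+0=9, 9+7=16, 9+14=23, 9+21=30, 9+28=2
9 + H = {2, 9, 16, 23, 30} = 2 + H

9 + H = {2, 9, 16, 23, 30}


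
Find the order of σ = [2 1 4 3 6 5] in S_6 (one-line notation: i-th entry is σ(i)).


Cycle decomposition: (1 2) (3 4) (5 6)
Cycle lengths: 2, 2, 2
Order = lcm(2, 2, 2) = 2

ord(σ) = 2


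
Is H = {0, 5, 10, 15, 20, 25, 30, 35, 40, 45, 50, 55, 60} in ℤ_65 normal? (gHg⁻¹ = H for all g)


H = {0, 5, 10, 15, 20, 25, 30, 35, 40, 45, 50, 55, 60} in ℤ_65
ℤ_65 is abelian; every subgroup of an abelian group is normal

Yes, normal subgroup


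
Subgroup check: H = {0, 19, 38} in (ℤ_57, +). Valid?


Subgroup test for H = {0, 19, 38} in (ℤ_57, +):
(1) 0 ∈ H? Yes
(2) Closure: for all a,b ∈ H, (a+b) mod 57 ∈ H? Yes
(3) Inverses: for all a ∈ H, -a mod 57 ∈ H? Yes

Yes, H is a subgroup of ℤ_57


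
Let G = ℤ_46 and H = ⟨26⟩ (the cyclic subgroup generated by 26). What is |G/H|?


|⟨26⟩| = n / gcd(26, 46) = 46 / 2 = 23
H is normal (ℤ_46 is abelian).
|G/H| = |G| / |H| = 46 / 23 = 2

|G/H| = 2


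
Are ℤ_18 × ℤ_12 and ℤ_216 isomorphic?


Comparing ℤ_18 × ℤ_12 and ℤ_216:
gcd(18,12) = 6 ≠ 1. Max element order in ℤ_18×ℤ_12 is lcm(18,12) = 36 < 216, so it has no element of order 216

No, ℤ_18 × ℤ_12 ≇ ℤ_216


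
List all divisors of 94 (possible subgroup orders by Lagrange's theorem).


Lagrange's theorem: |H| divides |G|
|G| = 94
Divisors of 94: 1, 2, 47, 94

Possible subgroup orders: {1, 2, 47, 94}


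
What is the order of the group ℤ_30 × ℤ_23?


|A × B| = |A| · |B|
|ℤ_30 × ℤ_23| = 30 × 23 = 690

|ℤ_30 × ℤ_23| = 690


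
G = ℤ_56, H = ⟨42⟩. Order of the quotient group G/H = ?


|⟨42⟩| = n / gcd(42, 56) = 56 / 14 = 4
H is normal (ℤ_56 is abelian).
|G/H| = |G| / |H| = 56 / 4 = 14

|G/H| = 14


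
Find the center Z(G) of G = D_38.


Z(G) = {g ∈ G | gx = xg for all x ∈ G}
For even n, Z(D_n) = {e, r^(n/2)}: the 180° rotation r^19 commutes with every reflection and rotation

Z(D_38) = {e, r^19}


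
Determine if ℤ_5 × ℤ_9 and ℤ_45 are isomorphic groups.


Comparing ℤ_5 × ℤ_9 and ℤ_45:
gcd(5,9) = 1, so ℤ_5 × ℤ_9 ≅ ℤ_45 (CRT)

Yes, ℤ_5 × ℤ_9 ≅ ℤ_45


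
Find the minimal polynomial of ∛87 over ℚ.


∛87 satisfies x³ - 87 = 0, irreducible over ℚ (no rational root; 87 is not a perfect cube)

Minimal polynomial: x³ - 87


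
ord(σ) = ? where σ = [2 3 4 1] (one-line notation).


Cycle decomposition: (1 2 3 4)
Cycle lengths: 4
Order = lcm(4) = 4

ord(σ) = 4


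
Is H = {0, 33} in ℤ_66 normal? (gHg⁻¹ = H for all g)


H = {0, 33} in ℤ_66
ℤ_66 is abelian; every subgroup of an abelian group is normal

Yes, normal subgroup


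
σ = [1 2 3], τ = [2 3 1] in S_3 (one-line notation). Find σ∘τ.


σ∘τ: apply τ first, then σ
1 →τ 2 →σ 2
2 →τ 3 →σ 3
3 →τ 1 →σ 1

σ∘τ = [2 3 1]


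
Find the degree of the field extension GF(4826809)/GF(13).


GF(4826809) = GF(13^6), so the extension degree is 6

[GF(4826809)/GF(13)] = 6


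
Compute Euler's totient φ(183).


Factor n: 183 = 3 × 61
φ(n) = n · ∏(1 - 1/p) over distinct primes p | n
φ(183) = 183 · (1 - 1/3) · (1 - 1/61) = 120

φ(183) = 120


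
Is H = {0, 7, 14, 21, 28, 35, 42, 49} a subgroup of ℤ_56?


Subgroup test for H = {0, 7, 14, 21, 28, 35, 42, 49} in (ℤ_56, +):
(1) 0 ∈ H? Yes
(2) Closure: for all a,b ∈ H, (a+b) mod 56 ∈ H? Yes
(3) Inverses: for all a ∈ H, -a mod 56 ∈ H? Yes

Yes, H is a subgroup of ℤ_56


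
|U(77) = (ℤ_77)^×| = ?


U(n) is the group of units mod n; |U(n)| = φ(n)
|U(77)| = φ(77) = 60

|U(77) = (ℤ_77)^×| = 60


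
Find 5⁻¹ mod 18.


Use the extended Euclidean algorithm to write 1 = 5·s + 18·t; then s mod 18 is the inverse.
Euclidean algorithm:
  5 = 0·18 + 5
  18 = 3·5 + 3
  5 = 1·3 + 2
  3 = 1·2 + 1
  2 = 2·1 + 0
gcd(5,18) = 1
Back-substitution gives: 5·(-7) + 18·(2) = 1
So 5⁻¹ ≡ -7 ≡ 11 (mod 18)
Check: 5 × 11 = 55 ≡ 1 (mod 18) ✓

5⁻¹ ≡ 11 (mod 18)


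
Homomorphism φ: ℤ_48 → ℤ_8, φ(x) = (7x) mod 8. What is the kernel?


Kernel = preimage of identity
ker(φ) = {x ∈ ℤ_48 : 7x ≡ 0 (mod 8)}. Since 8 | 48, φ is well-defined. The kernel is the cyclic subgroup ⟨8⟩ of ℤ_48 (order 6), i.e. {0, 8, 16, 24, 32, 40}

ker(φ) = {0, 8, 16, 24, 32, 40}


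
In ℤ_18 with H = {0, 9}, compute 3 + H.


3 + H = {3 + h (mod 18) : h ∈ H}
3+0=3, 3+9=12

3 + H = {3, 12}


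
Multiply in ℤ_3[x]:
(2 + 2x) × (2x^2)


Expand and collect like terms; reduce coefficients mod 3:
x^0: 2·0 = 0 ≡ 0 (mod 3)
x^1: 2·0 + 2·0 = 0 ≡ 0 (mod 3)
x^2: 2·2 + 2·0 = 4 ≡ 1 (mod 3)
x^3: 2·2 = 4 ≡ 1 (mod 3)
Result: x^2 + x^3

f · g = x^2 + x^3


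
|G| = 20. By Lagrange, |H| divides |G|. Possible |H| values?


Lagrange's theorem: |H| divides |G|
|G| = 20
Divisors of 20: 1, 2, 4, 5, 10, 20

Possible subgroup orders: {1, 2, 4, 5, 10, 20}


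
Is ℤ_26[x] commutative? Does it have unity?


ℤ_26 has zero divisors (2·13 ≡ 0), and these lift to constant zero divisors in ℤ_26[x]; so not an integral domain
Commutative: Yes
Integral domain: No
Has unity: Yes

ℤ_26[x]: Commutative=Yes, Unity=Yes


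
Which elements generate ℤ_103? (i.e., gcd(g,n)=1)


g generates ℤ_n iff gcd(g,n) = 1
Prime factors of 103: 103
Generators are g ∈ {1,...,102} not divisible by any of these primes.
Generators: {1, 2, 3, 4, 5, 6, 7, 8, 9, 10, 11, 12, 13, 14, 15, 16, 17, 18, 19, 20, 21, 22, 23, 24, 25, 26, 27, 28, 29, 30, 31, 32, 33, 34, 35, 36, 37, 38, 39, 40, 41, 42, 43, 44, 45, 46, 47, 48, 49, 50, 51, 52, 53, 54, 55, 56, 57, 58, 59, 60, 61, 62, 63, 64, 65, 66, 67, 68, 69, 70, 71, 72, 73, 74, 75, 76, 77, 78, 79, 80, 81, 82, 83, 84, 85, 86, 87, 88, 89, 90, 91, 92, 93, 94, 95, 96, 97, 98, 99, 100, 101, 102}
Number of generators = φ(103) = 102

Generators of ℤ_103 = {1, 2, 3, 4, 5, 6, 7, 8, 9, 10, 11, 12, 13, 14, 15, 16, 17, 18, 19, 20, 21, 22, 23, 24, 25, 26, 27, 28, 29, 30, 31, 32, 33, 34, 35, 36, 37, 38, 39, 40, 41, 42, 43, 44, 45, 46, 47, 48, 49, 50, 51, 52, 53, 54, 55, 56, 57, 58, 59, 60, 61, 62, 63, 64, 65, 66, 67, 68, 69, 70, 71, 72, 73, 74, 75, 76, 77, 78, 79, 80, 81, 82, 83, 84, 85, 86, 87, 88, 89, 90, 91, 92, 93, 94, 95, 96, 97, 98, 99, 100, 101, 102}


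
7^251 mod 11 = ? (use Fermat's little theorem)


Fermat's little theorem: if p is prime and gcd(a,p)=1, then a^(p-1) ≡ 1 (mod p)
p = 11 is prime, gcd(7,11) = 1
Reduce exponent: 251 mod 10 = 1
So 7^251 ≡ 7^1 (mod 11)
7^1 mod 11 = 7

7^251 ≡ 7 (mod 11)


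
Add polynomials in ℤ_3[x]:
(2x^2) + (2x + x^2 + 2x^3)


Add coefficients mod 3:
x^0: 0 + 0 = 0 (mod 3)
x^1: 0 + 2 = 2 (mod 3)
x^2: 2 + 1 = 0 (mod 3)
x^3: 0 + 2 = 2 (mod 3)
Result: 2x + 2x^3

f + g = 2x + 2x^3


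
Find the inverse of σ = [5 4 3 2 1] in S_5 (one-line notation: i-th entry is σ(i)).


To find σ⁻¹, swap domain and range:
σ(1) = 5 → σ⁻¹(5) = 1
σ(2) = 4 → σ⁻¹(4) = 2
σ(3) = 3 → σ⁻¹(3) = 3
σ(4) = 2 → σ⁻¹(2) = 4
σ(5) = 1 → σ⁻¹(1) = 5

σ⁻¹ = [5 4 3 2 1]


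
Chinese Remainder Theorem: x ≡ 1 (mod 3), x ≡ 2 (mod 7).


m₁ = 3, m₂ = 7, gcd = 1, so CRT applies. M = m₁·m₂ = 21
Let M₁ = M/m₁ = 7, M₂ = M/m₂ = 3
Find y₁ ≡ M₁⁻¹ (mod m₁): 7⁻¹ ≡ 1 (mod 3)
Find y₂ ≡ M₂⁻¹ (mod m₂): 3⁻¹ ≡ 5 (mod 7)
x = a₁·M₁·y₁ + a₂·M₂·y₂ = 1·7·1 + 2·3·5 = 37
Reduce mod 21: x ≡ 16
Check: 16 mod 3 = 1 ✓, 16 mod 7 = 2 ✓

x ≡ 16 (mod 21)


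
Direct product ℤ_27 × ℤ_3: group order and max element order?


|ℤ_27 × ℤ_3| = 27 × 3 = 81
Max element order = lcm(27,3) = 27
Cyclic? No (gcd=3)

|ℤ_27×ℤ_3| = 81, max element order = 27


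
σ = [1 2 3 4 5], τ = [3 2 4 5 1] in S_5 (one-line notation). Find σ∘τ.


σ∘τ: apply τ first, then σ
1 →τ 3 →σ 3
2 →τ 2 →σ 2
3 →τ 4 →σ 4
4 →τ 5 →σ 5
5 →τ 1 →σ 1

σ∘τ = [3 2 4 5 1]


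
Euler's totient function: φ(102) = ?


Factor n: 102 = 2 × 3 × 17
φ(n) = n · ∏(1 - 1/p) over distinct primes p | n
φ(102) = 102 · (1 - 1/2) · (1 - 1/3) · (1 - 1/17) = 32

φ(102) = 32


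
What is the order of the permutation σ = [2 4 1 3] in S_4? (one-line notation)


Cycle decomposition: (1 2 4 3)
Cycle lengths: 4
Order = lcm(4) = 4

ord(σ) = 4


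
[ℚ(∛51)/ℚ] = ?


∛51 has minimal polynomial x³ - 51 (irreducible over ℚ since 51 is not a perfect cube)

[ℚ(∛51)/ℚ] = 3


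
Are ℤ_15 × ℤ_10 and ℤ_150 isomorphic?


Comparing ℤ_15 × ℤ_10 and ℤ_150:
gcd(15,10) = 5 ≠ 1. Max element order in ℤ_15×ℤ_10 is lcm(15,10) = 30 < 150, so it has no element of order 150

No, ℤ_15 × ℤ_10 ≇ ℤ_150


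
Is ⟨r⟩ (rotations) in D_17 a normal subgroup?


H = ⟨r⟩ (rotations) in D_17
The rotation subgroup ⟨r⟩ has index 2 in D_17, so it is normal

Yes, normal subgroup


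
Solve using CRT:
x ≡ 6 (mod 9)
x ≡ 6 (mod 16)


m₁ = 9, m₂ = 16, gcd = 1, so CRT applies. M = m₁·m₂ = 144
Let M₁ = M/m₁ = 16, M₂ = M/m₂ = 9
Find y₁ ≡ M₁⁻¹ (mod m₁): 16⁻¹ ≡ 4 (mod 9)
Find y₂ ≡ M₂⁻¹ (mod m₂): 9⁻¹ ≡ 9 (mod 16)
x = a₁·M₁·y₁ + a₂·M₂·y₂ = 6·16·4 + 6·9·9 = 870
Reduce mod 144: x ≡ 6
Check: 6 mod 9 = 6 ✓, 6 mod 16 = 6 ✓

x ≡ 6 (mod 144)


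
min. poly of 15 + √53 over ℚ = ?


Let α = 15 + √53. Then α - 15 = √53, so (α - 15)² = 53, giving α² - 30α + 172 = 0. Degree 2 and α ∉ ℚ, so this is the minimal polynomial.

Minimal polynomial: x² - 30x + 172


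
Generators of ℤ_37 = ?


g generates ℤ_n iff gcd(g,n) = 1
Prime factors of 37: 37
Generators are g ∈ {1,...,36} not divisible by any of these primes.
Generators: {1, 2, 3, 4, 5, 6, 7, 8, 9, 10, 11, 12, 13, 14, 15, 16, 17, 18, 19, 20, 21, 22, 23, 24, 25, 26, 27, 28, 29, 30, 31, 32, 33, 34, 35, 36}
Number of generators = φ(37) = 36

Generators of ℤ_37 = {1, 2, 3, 4, 5, 6, 7, 8, 9, 10, 11, 12, 13, 14, 15, 16, 17, 18, 19, 20, 21, 22, 23, 24, 25, 26, 27, 28, 29, 30, 31, 32, 33, 34, 35, 36}


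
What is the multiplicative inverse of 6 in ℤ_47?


Use the extended Euclidean algorithm to write 1 = 6·s + 47·t; then s mod 47 is the inverse.
Euclidean algorithm:
  6 = 0·47 + 6
  47 = 7·6 + 5
  6 = 1·5 + 1
  5 = 5·1 + 0
gcd(6,47) = 1
Back-substitution gives: 6·(8) + 47·(-1) = 1
So 6⁻¹ ≡ 8 ≡ 8 (mod 47)
Check: 6 × 8 = 48 ≡ 1 (mod 47) ✓

6⁻¹ ≡ 8 (mod 47)


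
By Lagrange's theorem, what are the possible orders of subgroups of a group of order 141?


Lagrange's theorem: |H| divides |G|
|G| = 141
Divisors of 141: 1, 3, 47, 141

Possible subgroup orders: {1, 3, 47, 141}


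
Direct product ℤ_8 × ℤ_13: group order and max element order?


|ℤ_8 × ℤ_13| = 8 × 13 = 104
Max element order = lcm(8,13) = 104
Cyclic? Yes (gcd=1)

|ℤ_8×ℤ_13| = 104, max element order = 104


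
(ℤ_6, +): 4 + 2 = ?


Operation: addition mod 6
4 + 2 = (a + b) mod 6 with a = 4, b = 2

4 + 2 = 0


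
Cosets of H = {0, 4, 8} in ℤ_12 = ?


H = {0, 4, 8}, |H| = 3
Number of cosets = |G|/|H| = 12/3 = 4
0 + H = {0, 4, 8}
1 + H = {1, 5, 9}
2 + H = {2, 6, 10}
3 + H = {3, 7, 11}

Cosets: 0+H={0,4,8}; 1+H={1,5,9}; 2+H={2,6,10}; 3+H={3,7,11}


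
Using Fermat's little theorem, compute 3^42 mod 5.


Fermat's little theorem: if p is prime and gcd(a,p)=1, then a^(p-1) ≡ 1 (mod p)
p = 5 is prime, gcd(3,5) = 1
Reduce exponent: 42 mod 4 = 2
So 3^42 ≡ 3^2 (mod 5)
3^2 mod 5 = 4

3^42 ≡ 4 (mod 5)


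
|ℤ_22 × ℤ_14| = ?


|A × B| = |A| · |B|
|ℤ_22 × ℤ_14| = 22 × 14 = 308

|ℤ_22 × ℤ_14| = 308


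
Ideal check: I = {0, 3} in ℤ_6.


Check ideal conditions for I = {0, 3} in ℤ_6:
(1) I is an additive subgroup? Yes
(2) For r ∈ ℤ_6 and a ∈ I: r·a ∈ I? Yes

Yes, I is an ideal of ℤ_6


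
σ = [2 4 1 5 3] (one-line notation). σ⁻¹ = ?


To find σ⁻¹, swap domain and range:
σ(1) = 2 → σ⁻¹(2) = 1
σ(2) = 4 → σ⁻¹(4) = 2
σ(3) = 1 → σ⁻¹(1) = 3
σ(4) = 5 → σ⁻¹(5) = 4
σ(5) = 3 → σ⁻¹(3) = 5

σ⁻¹ = [3 1 5 2 4]


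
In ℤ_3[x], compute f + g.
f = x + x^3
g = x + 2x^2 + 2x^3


Add coefficients mod 3:
x^0: 0 + 0 = 0 (mod 3)
x^1: 1 + 1 = 2 (mod 3)
x^2: 0 + 2 = 2 (mod 3)
x^3: 1 + 2 = 0 (mod 3)
Result: 2x + 2x^2

f + g = 2x + 2x^2


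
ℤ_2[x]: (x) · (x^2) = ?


Expand and collect like terms; reduce coefficients mod 2:
x^0: 0·0 = 0 ≡ 0 (mod 2)
x^1: 0·0 + 1·0 = 0 ≡ 0 (mod 2)
x^2: 0·1 + 1·0 = 0 ≡ 0 (mod 2)
x^3: 1·1 = 1 ≡ 1 (mod 2)
Result: x^3

f · g = x^3


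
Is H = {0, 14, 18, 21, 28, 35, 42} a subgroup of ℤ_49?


Subgroup test for H = {0, 14, 18, 21, 28, 35, 42} in (ℤ_49, +):
(1) 0 ∈ H? Yes
(2) Closure: for all a,b ∈ H, (a+b) mod 49 ∈ H? No  [counterexample: 14 + 18 = 32 ∉ H]
(3) Inverses: for all a ∈ H, -a mod 49 ∈ H? No

No, H is not a subgroup of ℤ_49


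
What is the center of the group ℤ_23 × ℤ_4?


Z(G) = {g ∈ G | gx = xg for all x ∈ G}
Direct product of abelian groups is abelian, so Z(G) = G

Z(ℤ_23 × ℤ_4) = ℤ_23 × ℤ_4


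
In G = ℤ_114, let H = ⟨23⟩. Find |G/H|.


|⟨23⟩| = n / gcd(23, 114) = 114 / 1 = 114
H is normal (ℤ_114 is abelian).
|G/H| = |G| / |H| = 114 / 114 = 1

|G/H| = 1


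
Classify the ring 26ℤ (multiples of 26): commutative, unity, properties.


26ℤ is a commutative ring under +,× but has no multiplicative identity (1 ∉ 26ℤ); it has no zero divisors, but without unity it is not an integral domain
Commutative: Yes
Integral domain: No
Has unity: No

26ℤ (multiples of 26): Commutative=Yes, Unity=No


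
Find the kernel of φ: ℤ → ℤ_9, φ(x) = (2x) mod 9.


Kernel = preimage of identity
ker(φ) = {x ∈ ℤ : 2x ≡ 0 (mod 9)}. gcd(2,9) = 1, so 2x ≡ 0 (mod 9) ⟺ x ≡ 0 (mod 9/1 = 9). Hence ker(φ) = 9ℤ

ker(φ) = 9ℤ


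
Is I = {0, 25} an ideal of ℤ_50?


Check ideal conditions for I = {0, 25} in ℤ_50:
(1) I is an additive subgroup? Yes
(2) For r ∈ ℤ_50 and a ∈ I: r·a ∈ I? Yes

Yes, I is an ideal of ℤ_50


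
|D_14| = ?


|D_n| = 2n (n rotations and n reflections)
|D_14| = 2×14 = 28

|D_14| = 28


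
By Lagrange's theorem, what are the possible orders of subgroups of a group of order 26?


Lagrange's theorem: |H| divides |G|
|G| = 26
Divisors of 26: 1, 2, 13, 26

Possible subgroup orders: {1, 2, 13, 26}


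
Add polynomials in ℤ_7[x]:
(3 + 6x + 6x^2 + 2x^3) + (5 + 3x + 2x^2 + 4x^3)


Add coefficients mod 7:
x^0: 3 + 5 = 1 (mod 7)
x^1: 6 + 3 = 2 (mod 7)
x^2: 6 + 2 = 1 (mod 7)
x^3: 2 + 4 = 6 (mod 7)
Result: 1 + 2x + x^2 + 6x^3

f + g = 1 + 2x + x^2 + 6x^3


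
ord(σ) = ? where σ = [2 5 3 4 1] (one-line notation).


Cycle decomposition: (1 2 5)
Cycle lengths: 3
Order = lcm(3) = 3

ord(σ) = 3


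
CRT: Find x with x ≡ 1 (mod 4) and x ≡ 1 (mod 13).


m₁ = 4, m₂ = 13, gcd = 1, so CRT applies. M = m₁·m₂ = 52
Let M₁ = M/m₁ = 13, M₂ = M/m₂ = 4
Find y₁ ≡ M₁⁻¹ (mod m₁): 13⁻¹ ≡ 1 (mod 4)
Find y₂ ≡ M₂⁻¹ (mod m₂): 4⁻¹ ≡ 10 (mod 13)
x = a₁·M₁·y₁ + a₂·M₂·y₂ = 1·13·1 + 1·4·10 = 53
Reduce mod 52: x ≡ 1
Check: 1 mod 4 = 1 ✓, 1 mod 13 = 1 ✓

x ≡ 1 (mod 52)


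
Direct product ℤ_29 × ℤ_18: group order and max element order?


|ℤ_29 × ℤ_18| = 29 × 18 = 522
Max element order = lcm(29,18) = 522
Cyclic? Yes (gcd=1)

|ℤ_29×ℤ_18| = 522, max element order = 522


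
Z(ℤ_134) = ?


Z(G) = {g ∈ G | gx = xg for all x ∈ G}
ℤ_134 is abelian, so Z(G) = G

Z(ℤ_134) = ℤ_134


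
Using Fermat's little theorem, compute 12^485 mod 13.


Fermat's little theorem: if p is prime and gcd(a,p)=1, then a^(p-1) ≡ 1 (mod p)
p = 13 is prime, gcd(12,13) = 1
Reduce exponent: 485 mod 12 = 5
So 12^485 ≡ 12^5 (mod 13)
12^5 mod 13 = 12

12^485 ≡ 12 (mod 13)


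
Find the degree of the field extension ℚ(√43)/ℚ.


√43 has minimal polynomial x² - 43 (irreducible over ℚ since 43 is squarefree)

[ℚ(√43)/ℚ] = 2


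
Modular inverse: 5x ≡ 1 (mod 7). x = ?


Use the extended Euclidean algorithm to write 1 = 5·s + 7·t; then s mod 7 is the inverse.
Euclidean algorithm:
  5 = 0·7 + 5
  7 = 1·5 + 2
  5 = 2·2 + 1
  2 = 2·1 + 0
gcd(5,7) = 1
Back-substitution gives: 5·(3) + 7·(-2) = 1
So 5⁻¹ ≡ 3 ≡ 3 (mod 7)
Check: 5 × 3 = 15 ≡ 1 (mod 7) ✓

5⁻¹ ≡ 3 (mod 7)


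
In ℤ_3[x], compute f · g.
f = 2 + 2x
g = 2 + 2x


Expand and collect like terms; reduce coefficients mod 3:
x^0: 2·2 = 4 ≡ 1 (mod 3)
x^1: 2·2 + 2·2 = 8 ≡ 2 (mod 3)
x^2: 2·2 = 4 ≡ 1 (mod 3)
Result: 1 + 2x + x^2

f · g = 1 + 2x + x^2


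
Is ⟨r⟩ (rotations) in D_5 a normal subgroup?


H = ⟨r⟩ (rotations) in D_5
The rotation subgroup ⟨r⟩ has index 2 in D_5, so it is normal

Yes, normal subgroup


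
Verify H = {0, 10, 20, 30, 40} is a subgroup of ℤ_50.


Subgroup test for H = {0, 10, 20, 30, 40} in (ℤ_50, +):
(1) 0 ∈ H? Yes
(2) Closure: for all a,b ∈ H, (a+b) mod 50 ∈ H? Yes
(3) Inverses: for all a ∈ H, -a mod 50 ∈ H? Yes

Yes, H is a subgroup of ℤ_50


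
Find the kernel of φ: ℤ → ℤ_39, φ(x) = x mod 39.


Kernel = preimage of identity
ker(φ) = {x ∈ ℤ : x ≡ 0 (mod 39)} = 39ℤ = {0, ±39, ±78, ...}

ker(φ) = 39ℤ


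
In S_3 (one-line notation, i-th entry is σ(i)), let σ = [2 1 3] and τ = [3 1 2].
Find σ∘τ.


σ∘τ: apply τ first, then σ
1 →τ 3 →σ 3
2 →τ 1 →σ 2
3 →τ 2 →σ 1

σ∘τ = [3 2 1]


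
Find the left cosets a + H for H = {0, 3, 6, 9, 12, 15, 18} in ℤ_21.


H = {0, 3, 6, 9, 12, 15, 18}, |H| = 7
Number of cosets = |G|/|H| = 21/7 = 3
0 + H = {0, 3, 6, 9, 12, 15, 18}
1 + H = {1, 4, 7, 10, 13, 16, 19}
2 + H = {2, 5, 8, 11, 14, 17, 20}

Cosets: 0+H={0,3,6,9,12,15,18}; 1+H={1,4,7,10,13,16,19}; 2+H={2,5,8,11,14,17,20}


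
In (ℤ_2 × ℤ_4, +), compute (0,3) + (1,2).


Operation: componentwise addition mod (2, 4)
(0,3) + (1,2) = ((a₁+b₁) mod 2, (a₂+b₂) mod 4) with a = (0,3), b = (1,2)

(0,3) + (1,2) = (1,1)


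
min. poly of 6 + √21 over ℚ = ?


Let α = 6 + √21. Then α - 6 = √21, so (α - 6)² = 21, giving α² - 12α + 15 = 0. Degree 2 and α ∉ ℚ, so this is the minimal polynomial.

Minimal polynomial: x² - 12x + 15


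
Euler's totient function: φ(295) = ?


Factor n: 295 = 5 × 59
φ(n) = n · ∏(1 - 1/p) over distinct primes p | n
φ(295) = 295 · (1 - 1/5) · (1 - 1/59) = 232

φ(295) = 232


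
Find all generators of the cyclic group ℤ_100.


g generates ℤ_n iff gcd(g,n) = 1
Prime factors of 100: 2, 5
Generators are g ∈ {1,...,99} not divisible by any of these primes.
Generators: {1, 3, 7, 9, 11, 13, 17, 19, 21, 23, 27, 29, 31, 33, 37, 39, 41, 43, 47, 49, 51, 53, 57, 59, 61, 63, 67, 69, 71, 73, 77, 79, 81, 83, 87, 89, 91, 93, 97, 99}
Number of generators = φ(100) = 40

Generators of ℤ_100 = {1, 3, 7, 9, 11, 13, 17, 19, 21, 23, 27, 29, 31, 33, 37, 39, 41, 43, 47, 49, 51, 53, 57, 59, 61, 63, 67, 69, 71, 73, 77, 79, 81, 83, 87, 89, 91, 93, 97, 99}


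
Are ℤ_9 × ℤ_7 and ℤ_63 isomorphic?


Comparing ℤ_9 × ℤ_7 and ℤ_63:
gcd(9,7) = 1, so ℤ_9 × ℤ_7 ≅ ℤ_63 (CRT)

Yes, ℤ_9 × ℤ_7 ≅ ℤ_63


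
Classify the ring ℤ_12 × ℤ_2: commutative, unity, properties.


Direct product ring; commutative with unity (1,1); but (1,0)·(0,1) = (0,0) gives zero divisors, so not an integral domain
Commutative: Yes
Integral domain: No
Has unity: Yes

ℤ_12 × ℤ_2: Commutative=Yes, Unity=Yes


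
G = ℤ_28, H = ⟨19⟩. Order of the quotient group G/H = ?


|⟨19⟩| = n / gcd(19, 28) = 28 / 1 = 28
H is normal (ℤ_28 is abelian).
|G/H| = |G| / |H| = 28 / 28 = 1

|G/H| = 1


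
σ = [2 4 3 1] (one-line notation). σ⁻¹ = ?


To find σ⁻¹, swap domain and range:
σ(1) = 2 → σ⁻¹(2) = 1
σ(2) = 4 → σ⁻¹(4) = 2
σ(3) = 3 → σ⁻¹(3) = 3
σ(4) = 1 → σ⁻¹(1) = 4

σ⁻¹ = [4 1 3 2]


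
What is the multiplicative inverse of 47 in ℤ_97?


Use the extended Euclidean algorithm to write 1 = 47·s + 97·t; then s mod 97 is the inverse.
Euclidean algorithm:
  47 = 0·97 + 47
  97 = 2·47 + 3
  47 = 15·3 + 2
  3 = 1·2 + 1
  2 = 2·1 + 0
gcd(47,97) = 1
Back-substitution gives: 47·(-33) + 97·(16) = 1
So 47⁻¹ ≡ -33 ≡ 64 (mod 97)
Check: 47 × 64 = 3008 ≡ 1 (mod 97) ✓

47⁻¹ ≡ 64 (mod 97)


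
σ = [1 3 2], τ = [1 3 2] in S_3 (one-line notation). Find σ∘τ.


σ∘τ: apply τ first, then σ
1 →τ 1 →σ 1
2 →τ 3 →σ 2
3 →τ 2 →σ 3

σ∘τ = [1 2 3]


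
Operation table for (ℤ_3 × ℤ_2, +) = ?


Elements: {(0,0), (0,1), (1,0), (1,1), (2,0), (2,1)}
Operation: componentwise addition mod (3, 2)
Entry (a, b) = ((a₁+b₁) mod 3, (a₂+b₂) mod 2)

Cayley table:
      | (0,0) | (0,1) | (1,0) | (1,1) | (2,0) | (2,1)
(0,0) | (0,0) | (0,1) | (1,0) | (1,1) | (2,0) | (2,1)
(0,1) | (0,1) | (0,0) | (1,1) | (1,0) | (2,1) | (2,0)
(1,0) | (1,0) | (1,1) | (2,0) | (2,1) | (0,0) | (0,1)
(1,1) | (1,1) | (1,0) | (2,1) | (2,0) | (0,1) | (0,0)
(2,0) | (2,0) | (2,1) | (0,0) | (0,1) | (1,0) | (1,1)
(2,1) | (2,1) | (2,0) | (0,1) | (0,0) | (1,1) | (1,0)


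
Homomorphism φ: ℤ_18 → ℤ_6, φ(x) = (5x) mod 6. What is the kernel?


Kernel = preimage of identity
ker(φ) = {x ∈ ℤ_18 : 5x ≡ 0 (mod 6)}. Since 6 | 18, φ is well-defined. The kernel is the cyclic subgroup ⟨6⟩ of ℤ_18 (order 3), i.e. {0, 6, 12}

ker(φ) = {0, 6, 12}


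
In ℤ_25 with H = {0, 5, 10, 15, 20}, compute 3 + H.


3 + H = {3 + h (mod 25) : h ∈ H}
3+0=3, 3+5=8, 3+10=13, 3+15=18, 3+20=23

3 + H = {3, 8, 13, 18, 23}


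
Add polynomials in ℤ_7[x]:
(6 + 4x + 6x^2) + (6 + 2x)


Add coefficients mod 7:
x^0: 6 + 6 = 5 (mod 7)
x^1: 4 + 2 = 6 (mod 7)
x^2: 6 + 0 = 6 (mod 7)
Result: 5 + 6x + 6x^2

f + g = 5 + 6x + 6x^2


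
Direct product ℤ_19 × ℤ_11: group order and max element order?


|ℤ_19 × ℤ_11| = 19 × 11 = 209
Max element order = lcm(19,11) = 209
Cyclic? Yes (gcd=1)

|ℤ_19×ℤ_11| = 209, max element order = 209


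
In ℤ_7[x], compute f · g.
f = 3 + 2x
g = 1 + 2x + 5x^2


Expand and collect like terms; reduce coefficients mod 7:
x^0: 3·1 = 3 ≡ 3 (mod 7)
x^1: 3·2 + 2·1 = 8 ≡ 1 (mod 7)
x^2: 3·5 + 2·2 = 19 ≡ 5 (mod 7)
x^3: 2·5 = 10 ≡ 3 (mod 7)
Result: 3 + x + 5x^2 + 3x^3

f · g = 3 + x + 5x^2 + 3x^3


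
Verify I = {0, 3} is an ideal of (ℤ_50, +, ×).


Check ideal conditions for I = {0, 3} in ℤ_50:
(1) I is an additive subgroup? No
(2) For r ∈ ℤ_50 and a ∈ I: r·a ∈ I? No  [counterexample: r=2, a=3, r·a mod 50 = 6 ∉ I]

No, I is not an ideal of ℤ_50


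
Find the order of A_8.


|A_n| = n!/2 (even permutations)
|A_8| = 8!/2 = 40320/2 = 20160

|A_8| = 20160


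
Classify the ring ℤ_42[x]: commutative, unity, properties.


ℤ_42 has zero divisors (2·21 ≡ 0), and these lift to constant zero divisors in ℤ_42[x]; so not an integral domain
Commutative: Yes
Integral domain: No
Has unity: Yes

ℤ_42[x]: Commutative=Yes, Unity=Yes


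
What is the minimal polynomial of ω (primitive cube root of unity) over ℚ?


ω satisfies x² + x + 1 = 0 (the cyclotomic polynomial Φ₃)

Minimal polynomial: x² + x + 1


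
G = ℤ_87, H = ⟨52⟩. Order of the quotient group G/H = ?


|⟨52⟩| = n / gcd(52, 87) = 87 / 1 = 87
H is normal (ℤ_87 is abelian).
|G/H| = |G| / |H| = 87 / 87 = 1

|G/H| = 1


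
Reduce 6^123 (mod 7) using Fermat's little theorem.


Fermat's little theorem: if p is prime and gcd(a,p)=1, then a^(p-1) ≡ 1 (mod p)
p = 7 is prime, gcd(6,7) = 1
Reduce exponent: 123 mod 6 = 3
So 6^123 ≡ 6^3 (mod 7)
6^3 mod 7 = 6

6^123 ≡ 6 (mod 7)


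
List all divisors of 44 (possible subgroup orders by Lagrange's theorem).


Lagrange's theorem: |H| divides |G|
|G| = 44
Divisors of 44: 1, 2, 4, 11, 22, 44

Possible subgroup orders: {1, 2, 4, 11, 22, 44}


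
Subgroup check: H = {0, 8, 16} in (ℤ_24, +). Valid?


Subgroup test for H = {0, 8, 16} in (ℤ_24, +):
(1) 0 ∈ H? Yes
(2) Closure: for all a,b ∈ H, (a+b) mod 24 ∈ H? Yes
(3) Inverses: for all a ∈ H, -a mod 24 ∈ H? Yes

Yes, H is a subgroup of ℤ_24


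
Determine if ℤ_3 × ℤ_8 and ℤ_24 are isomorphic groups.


Comparing ℤ_3 × ℤ_8 and ℤ_24:
gcd(3,8) = 1, so ℤ_3 × ℤ_8 ≅ ℤ_24 (CRT)

Yes, ℤ_3 × ℤ_8 ≅ ℤ_24


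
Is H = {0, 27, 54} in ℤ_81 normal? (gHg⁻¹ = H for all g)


H = {0, 27, 54} in ℤ_81
ℤ_81 is abelian; every subgroup of an abelian group is normal

Yes, normal subgroup


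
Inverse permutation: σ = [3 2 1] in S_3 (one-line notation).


To find σ⁻¹, swap domain and range:
σ(1) = 3 → σ⁻¹(3) = 1
σ(2) = 2 → σ⁻¹(2) = 2
σ(3) = 1 → σ⁻¹(1) = 3

σ⁻¹ = [3 2 1]


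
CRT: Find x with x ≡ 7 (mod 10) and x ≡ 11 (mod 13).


m₁ = 10, m₂ = 13, gcd = 1, so CRT applies. M = m₁·m₂ = 130
Let M₁ = M/m₁ = 13, M₂ = M/m₂ = 10
Find y₁ ≡ M₁⁻¹ (mod m₁): 13⁻¹ ≡ 7 (mod 10)
Find y₂ ≡ M₂⁻¹ (mod m₂): 10⁻¹ ≡ 4 (mod 13)
x = a₁·M₁·y₁ + a₂·M₂·y₂ = 7·13·7 + 11·10·4 = 1077
Reduce mod 130: x ≡ 37
Check: 37 mod 10 = 7 ✓, 37 mod 13 = 11 ✓

x ≡ 37 (mod 130)


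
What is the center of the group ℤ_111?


Z(G) = {g ∈ G | gx = xg for all x ∈ G}
ℤ_111 is abelian, so Z(G) = G

Z(ℤ_111) = ℤ_111


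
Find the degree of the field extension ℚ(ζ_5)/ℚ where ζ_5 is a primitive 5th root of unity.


[ℚ(ζ_n):ℚ] = deg Φ_n(x) = φ(n). Here φ(5) = 4

[ℚ(ζ_5)/ℚ where ζ_5 is a primitive 5th root of unity] = 4


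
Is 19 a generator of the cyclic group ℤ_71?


g generates ℤ_n iff gcd(g, n) = 1
gcd(19, 71) = 1
Since gcd = 1, 19 is a generator.

Yes, 19 generates ℤ_71


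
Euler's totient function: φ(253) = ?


Factor n: 253 = 11 × 23
φ(n) = n · ∏(1 - 1/p) over distinct primes p | n
φ(253) = 253 · (1 - 1/11) · (1 - 1/23) = 220

φ(253) = 220


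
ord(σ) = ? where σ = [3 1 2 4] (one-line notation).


Cycle decomposition: (1 3 2)
Cycle lengths: 3
Order = lcm(3) = 3

ord(σ) = 3


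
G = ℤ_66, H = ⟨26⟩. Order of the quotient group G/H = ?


|⟨26⟩| = n / gcd(26, 66) = 66 / 2 = 33
H is normal (ℤ_66 is abelian).
|G/H| = |G| / |H| = 66 / 33 = 2

|G/H| = 2


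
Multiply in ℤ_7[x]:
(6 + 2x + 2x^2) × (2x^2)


Expand and collect like terms; reduce coefficients mod 7:
x^0: 6·0 = 0 ≡ 0 (mod 7)
x^1: 6·0 + 2·0 = 0 ≡ 0 (mod 7)
x^2: 6·2 + 2·0 + 2·0 = 12 ≡ 5 (mod 7)
x^3: 2·2 + 2·0 = 4 ≡ 4 (mod 7)
x^4: 2·2 = 4 ≡ 4 (mod 7)
Result: 5x^2 + 4x^3 + 4x^4

f · g = 5x^2 + 4x^3 + 4x^4


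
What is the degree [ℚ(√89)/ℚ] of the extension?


√89 has minimal polynomial x² - 89 (irreducible over ℚ since 89 is squarefree)

[ℚ(√89)/ℚ] = 2


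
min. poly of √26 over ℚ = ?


√26 satisfies x² - 26 = 0, irreducible over ℚ since 26 is squarefree

Minimal polynomial: x² - 26


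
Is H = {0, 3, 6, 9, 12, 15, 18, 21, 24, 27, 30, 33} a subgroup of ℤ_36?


Subgroup test for H = {0, 3, 6, 9, 12, 15, 18, 21, 24, 27, 30, 33} in (ℤ_36, +):
(1) 0 ∈ H? Yes
(2) Closure: for all a,b ∈ H, (a+b) mod 36 ∈ H? Yes
(3) Inverses: for all a ∈ H, -a mod 36 ∈ H? Yes

Yes, H is a subgroup of ℤ_36


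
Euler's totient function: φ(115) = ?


Factor n: 115 = 5 × 23
φ(n) = n · ∏(1 - 1/p) over distinct primes p | n
φ(115) = 115 · (1 - 1/5) · (1 - 1/23) = 88

φ(115) = 88


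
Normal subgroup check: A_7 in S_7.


H = A_7 in S_7
A_7 has index 2 in S_7, and every subgroup of index 2 is normal

Yes, normal subgroup


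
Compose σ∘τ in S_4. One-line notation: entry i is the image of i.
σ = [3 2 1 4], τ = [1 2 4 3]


σ∘τ: apply τ first, then σ
1 →τ 1 →σ 3
2 →τ 2 →σ 2
3 →τ 4 →σ 4
4 →τ 3 →σ 1

σ∘τ = [3 2 4 1]
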